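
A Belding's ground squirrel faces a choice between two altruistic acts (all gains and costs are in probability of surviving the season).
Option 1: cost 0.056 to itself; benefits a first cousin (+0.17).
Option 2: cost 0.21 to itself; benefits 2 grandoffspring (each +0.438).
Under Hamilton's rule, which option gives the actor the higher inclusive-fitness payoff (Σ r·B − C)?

Option 1: r to a first cousin = 0.125.
Option 1: Σ r·B − C = (1·0.125·0.17) − 0.056 = -0.03475.
Option 2: r to a grandoffspring = 0.25.
Option 2: Σ r·B − C = (2·0.25·0.438) − 0.21 = 0.009.
Option 2 has the higher net inclusive-fitness payoff.

Option 2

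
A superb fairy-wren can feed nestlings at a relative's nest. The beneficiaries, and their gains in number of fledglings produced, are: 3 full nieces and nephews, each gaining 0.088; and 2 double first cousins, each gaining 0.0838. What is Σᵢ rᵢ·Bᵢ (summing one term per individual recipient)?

r to a full niece or nephew = 1/4 (full aunt/uncle↔niece/nephew: two paths of length 3 through the shared grandparent pair: r = 2·(1/2)^3 = 1/4).
r to a double first cousin = 1/4 (double first cousins share both grandparent pairs — four paths of length 4: r = 4·(1/2)^4 = 1/4).
Summing one r·B term per recipient: 3·0.25·0.088 + 2·0.25·0.0838 = 0.1079.

0.1079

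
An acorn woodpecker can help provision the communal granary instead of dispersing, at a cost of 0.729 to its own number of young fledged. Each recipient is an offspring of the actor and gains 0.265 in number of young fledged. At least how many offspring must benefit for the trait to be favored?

r to an offspring = 0.5 (one parent–offspring link: r = (1/2)^1 = 1/2).
Hamilton's rule: n·r·B > C  ⇒  n > C/(r·B) = 0.729/(0.5·0.265) = 5.502.
The smallest integer exceeding 5.502 is 6.

6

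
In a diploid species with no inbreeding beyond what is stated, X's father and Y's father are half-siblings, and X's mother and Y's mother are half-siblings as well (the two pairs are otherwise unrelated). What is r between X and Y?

With two independent routes of shared ancestry, r is the sum of the two contributions.
X and Y are related in two ways: half first cousins through their fathers (r = 1/16) and half first cousins through their mothers (r = 1/16).
r = 1/16 + 1/16 = 1/8 = 0.125.

0.125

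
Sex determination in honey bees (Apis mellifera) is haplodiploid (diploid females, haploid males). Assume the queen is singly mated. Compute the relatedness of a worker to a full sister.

Haplodiploid full sisters inherit their father's entire haploid genome identically (contributing 1/2) and on average half of their mother's contribution (1/2 · 1/2 = 1/4); r = 1/2 + 1/4 = 3/4.

0.75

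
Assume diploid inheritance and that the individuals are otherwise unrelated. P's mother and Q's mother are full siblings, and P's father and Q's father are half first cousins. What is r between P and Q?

With two independent routes of shared ancestry, r is the sum of the two contributions.
P and Q are related in two ways: first cousins through their mothers (r = 1/8) and half second cousins through their fathers (r = 1/64).
r = 1/8 + 1/64 = 0.140625.

0.140625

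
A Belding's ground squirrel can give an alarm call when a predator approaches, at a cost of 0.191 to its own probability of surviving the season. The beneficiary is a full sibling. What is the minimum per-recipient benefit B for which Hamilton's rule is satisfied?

0.382

r to a full sibling = 1/2 (full sibs share both parents — two paths of length 2: r = 2·(1/2)^2 = 1/2).
Hamilton's rule with n recipients of equal r: n·r·B > C, so B > C/(n·r) = 0.191/(1·0.5) = 0.382.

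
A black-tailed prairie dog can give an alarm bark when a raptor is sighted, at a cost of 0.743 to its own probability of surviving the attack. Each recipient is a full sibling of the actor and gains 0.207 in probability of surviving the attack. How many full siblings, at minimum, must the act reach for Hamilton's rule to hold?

r to a full sibling = 1/2 (full sibs share both parents — two paths of length 2: r = 2·(1/2)^2 = 1/2).
Hamilton's rule: n·r·B > C  ⇒  n > C/(r·B) = 0.743/(0.5·0.207) = 7.179.
The smallest integer exceeding 7.179 is 8.

8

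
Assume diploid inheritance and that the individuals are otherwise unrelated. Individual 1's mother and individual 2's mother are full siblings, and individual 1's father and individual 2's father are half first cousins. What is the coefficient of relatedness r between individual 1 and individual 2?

Wright's path rule: contributions from independent ancestry routes add.
Individual 1 and individual 2 are related in two ways: first cousins through their mothers (r = 1/8) and half second cousins through their fathers (r = 1/64).
r = 1/8 + 1/64 = 0.140625.

0.140625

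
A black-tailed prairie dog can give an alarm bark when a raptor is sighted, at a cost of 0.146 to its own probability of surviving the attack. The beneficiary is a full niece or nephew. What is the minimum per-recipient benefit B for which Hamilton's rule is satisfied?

0.584

r to a full niece or nephew = 0.25 (full aunt/uncle↔niece/nephew: two paths of length 3 through the shared grandparent pair: r = 2·(1/2)^3 = 1/4).
Hamilton's rule with n recipients of equal r: n·r·B > C, so B > C/(n·r) = 0.146/(1·0.25) = 0.584.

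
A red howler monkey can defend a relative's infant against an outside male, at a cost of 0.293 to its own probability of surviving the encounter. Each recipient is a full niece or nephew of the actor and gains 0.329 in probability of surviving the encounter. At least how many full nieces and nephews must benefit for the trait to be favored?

4

r to a full niece or nephew = 1/4 (full aunt/uncle↔niece/nephew: two paths of length 3 through the shared grandparent pair: r = 2·(1/2)^3 = 1/4).
Hamilton's rule: n·r·B > C  ⇒  n > C/(r·B) = 0.293/(0.25·0.329) = 3.562.
The smallest integer exceeding 3.562 is 4.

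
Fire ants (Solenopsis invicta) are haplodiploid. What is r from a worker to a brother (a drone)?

Her haploid brother carries none of their father's genes and a random half of their mother's genome; that half matches the maternal half of her own genome with probability 1/2: r = 1/2 · 1/2 = 1/4.

0.25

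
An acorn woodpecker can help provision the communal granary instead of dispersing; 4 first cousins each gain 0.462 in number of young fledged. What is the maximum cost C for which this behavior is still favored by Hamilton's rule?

0.231

r to a first cousin = 1/8 (first cousins share one grandparent pair — two paths of length 4: r = 2·(1/2)^4 = 1/8).
Hamilton's rule: n·r·B > C, so the trait is favored while C < n·r·B = 4·0.125·0.462 = 0.231.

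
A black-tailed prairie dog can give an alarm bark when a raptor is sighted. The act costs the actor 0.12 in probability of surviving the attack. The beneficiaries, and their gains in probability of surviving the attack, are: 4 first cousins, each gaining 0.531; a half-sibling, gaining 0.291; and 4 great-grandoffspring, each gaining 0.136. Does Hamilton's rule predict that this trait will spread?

Yes

Hamilton's rule: the trait is favored when the sum of r·B over every recipient exceeds the actor's cost C.
r to a first cousin = 1/8 (first cousins share one grandparent pair — two paths of length 4: r = 2·(1/2)^4 = 1/8).
r to a half-sibling = 0.25 (half-sibs share one parent — one path of length 2: r = (1/2)^2 = 1/4).
r to a great-grandoffspring = 0.125 (three parent–offspring links: r = (1/2)^3 = 1/8).
Summing one r·B term per recipient: 4·0.125·0.531 + 1·0.25·0.291 + 4·0.125·0.136 = 0.40625.
0.40625 > 0.12: the indirect benefit exceeds the cost.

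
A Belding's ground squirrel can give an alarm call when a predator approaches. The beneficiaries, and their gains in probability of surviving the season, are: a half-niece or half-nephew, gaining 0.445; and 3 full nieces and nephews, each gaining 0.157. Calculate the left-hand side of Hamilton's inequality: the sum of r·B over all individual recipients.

r to a half-niece or half-nephew = 1/8 (half-aunt/uncle↔niece/nephew: one path of length 3: r = (1/2)^3 = 1/8).
r to a full niece or nephew = 1/4 (full aunt/uncle↔niece/nephew: two paths of length 3 through the shared grandparent pair: r = 2·(1/2)^3 = 1/4).
Summing one r·B term per recipient: 1·0.125·0.445 + 3·0.25·0.157 = 0.173375.

0.173375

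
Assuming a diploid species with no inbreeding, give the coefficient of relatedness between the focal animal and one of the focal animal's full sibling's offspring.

0.25

Each parent–offspring link contributes a factor of 1/2, and independent paths through distinct common ancestors add.
Full aunt/uncle↔niece/nephew: two paths of length 3 through the shared grandparent pair: r = 2·(1/2)^3 = 1/4.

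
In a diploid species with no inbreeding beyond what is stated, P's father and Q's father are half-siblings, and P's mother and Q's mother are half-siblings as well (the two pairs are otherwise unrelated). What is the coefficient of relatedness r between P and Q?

Relatedness sums over independent paths through distinct common ancestors.
P and Q are related in two ways: half first cousins through their fathers (r = 1/16) and half first cousins through their mothers (r = 1/16).
r = 1/16 + 1/16 = 0.125.

0.125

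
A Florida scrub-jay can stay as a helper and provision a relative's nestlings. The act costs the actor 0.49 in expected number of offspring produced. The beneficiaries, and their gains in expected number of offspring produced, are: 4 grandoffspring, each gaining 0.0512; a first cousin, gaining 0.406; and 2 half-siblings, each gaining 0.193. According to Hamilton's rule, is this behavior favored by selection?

No

Hamilton's rule: the trait is favored when the sum of r·B over every recipient exceeds the actor's cost C.
r to a grandoffspring = 0.25 (two parent–offspring links: r = (1/2)^2 = 1/4).
r to a first cousin = 1/8 (first cousins share one grandparent pair — two paths of length 4: r = 2·(1/2)^4 = 1/8).
r to a half-sibling = 1/4 (half-sibs share one parent — one path of length 2: r = (1/2)^2 = 1/4).
Summing one r·B term per recipient: 4·0.25·0.0512 + 1·0.125·0.406 + 2·0.25·0.193 = 0.19845.
0.19845 < 0.49: the indirect benefit is less than the cost.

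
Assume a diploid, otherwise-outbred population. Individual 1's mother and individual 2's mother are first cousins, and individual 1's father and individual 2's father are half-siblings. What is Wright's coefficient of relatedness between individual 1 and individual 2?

Independent pedigree routes through distinct common ancestors add.
Individual 1 and individual 2 are related in two ways: second cousins through their mothers (r = 1/32) and half first cousins through their fathers (r = 1/16).
r = 1/32 + 1/16 = 0.09375.

0.09375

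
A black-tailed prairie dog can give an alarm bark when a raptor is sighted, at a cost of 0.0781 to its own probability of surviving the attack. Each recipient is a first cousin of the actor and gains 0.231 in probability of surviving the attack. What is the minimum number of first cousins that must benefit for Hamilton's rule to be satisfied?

3

r to a first cousin = 0.125 (first cousins share one grandparent pair — two paths of length 4: r = 2·(1/2)^4 = 1/8).
Hamilton's rule: n·r·B > C  ⇒  n > C/(r·B) = 0.0781/(0.125·0.231) = 2.705.
The smallest integer exceeding 2.705 is 3.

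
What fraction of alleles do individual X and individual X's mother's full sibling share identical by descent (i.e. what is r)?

0.25

Each parent–offspring link contributes a factor of 1/2, and independent paths through distinct common ancestors add.
Full aunt/uncle↔niece/nephew: two paths of length 3 through the shared grandparent pair: r = 2·(1/2)^3 = 1/4.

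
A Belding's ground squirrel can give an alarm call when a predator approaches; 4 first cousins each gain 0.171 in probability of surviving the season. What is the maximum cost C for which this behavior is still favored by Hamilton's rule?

0.0855

r to a first cousin = 0.125 (first cousins share one grandparent pair — two paths of length 4: r = 2·(1/2)^4 = 1/8).
Hamilton's rule: n·r·B > C, so the trait is favored while C < n·r·B = 4·0.125·0.171 = 0.0855.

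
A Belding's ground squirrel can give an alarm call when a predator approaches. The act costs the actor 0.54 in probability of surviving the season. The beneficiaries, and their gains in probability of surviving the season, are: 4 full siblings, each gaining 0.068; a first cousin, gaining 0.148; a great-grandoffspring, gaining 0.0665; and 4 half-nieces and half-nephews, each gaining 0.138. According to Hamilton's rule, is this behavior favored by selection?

Hamilton's rule: the trait is favored when the sum of r·B over every recipient exceeds the actor's cost C.
r to a full sibling = 0.5 (full sibs share both parents — two paths of length 2: r = 2·(1/2)^2 = 1/2).
r to a first cousin = 1/8 (first cousins share one grandparent pair — two paths of length 4: r = 2·(1/2)^4 = 1/8).
r to a great-grandoffspring = 1/8 (three parent–offspring links: r = (1/2)^3 = 1/8).
r to a half-niece or half-nephew = 0.125 (half-aunt/uncle↔niece/nephew: one path of length 3: r = (1/2)^3 = 1/8).
Summing one r·B term per recipient: 4·0.5·0.068 + 1·0.125·0.148 + 1·0.125·0.0665 + 4·0.125·0.138 = 0.2318125.
0.2318125 < 0.54: the indirect benefit is less than the cost.

No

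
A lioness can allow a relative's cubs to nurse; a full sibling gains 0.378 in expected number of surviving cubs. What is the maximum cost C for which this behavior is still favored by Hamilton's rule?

0.189

r to a full sibling = 0.5 (full sibs share both parents — two paths of length 2: r = 2·(1/2)^2 = 1/2).
Hamilton's rule: n·r·B > C, so the trait is favored while C < n·r·B = 1·0.5·0.378 = 0.189.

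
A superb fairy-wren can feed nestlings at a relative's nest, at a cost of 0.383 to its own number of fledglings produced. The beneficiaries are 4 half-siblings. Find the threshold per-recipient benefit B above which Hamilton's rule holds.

r to a half-sibling = 1/4 (half-sibs share one parent — one path of length 2: r = (1/2)^2 = 1/4).
Hamilton's rule with n recipients of equal r: n·r·B > C, so B > C/(n·r) = 0.383/(4·0.25) = 0.383.

0.383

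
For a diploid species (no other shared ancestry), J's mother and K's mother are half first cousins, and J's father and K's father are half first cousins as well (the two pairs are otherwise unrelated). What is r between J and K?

0.03125

Wright's path rule: contributions from independent ancestry routes add.
J and K are related in two ways: half second cousins through their mothers (r = 1/64) and half second cousins through their fathers (r = 1/64).
r = 1/64 + 1/64 = 1/32 = 0.03125.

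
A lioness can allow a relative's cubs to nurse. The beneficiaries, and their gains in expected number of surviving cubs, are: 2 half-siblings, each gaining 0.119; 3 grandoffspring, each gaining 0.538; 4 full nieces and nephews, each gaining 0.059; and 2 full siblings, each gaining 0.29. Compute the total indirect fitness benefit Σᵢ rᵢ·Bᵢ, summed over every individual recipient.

r to a half-sibling = 1/4 (half-sibs share one parent — one path of length 2: r = (1/2)^2 = 1/4).
r to a grandoffspring = 1/4 (two parent–offspring links: r = (1/2)^2 = 1/4).
r to a full niece or nephew = 0.25 (full aunt/uncle↔niece/nephew: two paths of length 3 through the shared grandparent pair: r = 2·(1/2)^3 = 1/4).
r to a full sibling = 1/2 (full sibs share both parents — two paths of length 2: r = 2·(1/2)^2 = 1/2).
Summing one r·B term per recipient: 2·0.25·0.119 + 3·0.25·0.538 + 4·0.25·0.059 + 2·0.5·0.29 = 0.812.

0.812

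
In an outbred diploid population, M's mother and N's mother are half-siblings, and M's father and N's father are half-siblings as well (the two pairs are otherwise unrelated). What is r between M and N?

0.125

Wright's path rule: contributions from independent ancestry routes add.
M and N are related in two ways: half first cousins through their mothers (r = 1/16) and half first cousins through their fathers (r = 1/16).
r = 1/16 + 1/16 = 0.125.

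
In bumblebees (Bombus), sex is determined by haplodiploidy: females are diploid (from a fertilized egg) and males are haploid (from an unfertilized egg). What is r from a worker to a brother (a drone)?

Her haploid brother carries none of their father's genes and a random half of their mother's genome; that half matches the maternal half of her own genome with probability 1/2: r = 1/2 · 1/2 = 1/4.

0.25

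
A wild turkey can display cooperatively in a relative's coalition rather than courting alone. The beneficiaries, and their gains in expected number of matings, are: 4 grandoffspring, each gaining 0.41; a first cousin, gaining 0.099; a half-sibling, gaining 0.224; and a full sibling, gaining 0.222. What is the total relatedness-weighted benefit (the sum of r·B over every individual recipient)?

r to a grandoffspring = 1/4 (two parent–offspring links: r = (1/2)^2 = 1/4).
r to a first cousin = 0.125 (first cousins share one grandparent pair — two paths of length 4: r = 2·(1/2)^4 = 1/8).
r to a half-sibling = 0.25 (half-sibs share one parent — one path of length 2: r = (1/2)^2 = 1/4).
r to a full sibling = 0.5 (full sibs share both parents — two paths of length 2: r = 2·(1/2)^2 = 1/2).
Summing one r·B term per recipient: 4·0.25·0.41 + 1·0.125·0.099 + 1·0.25·0.224 + 1·0.5·0.222 = 0.589375.

0.589375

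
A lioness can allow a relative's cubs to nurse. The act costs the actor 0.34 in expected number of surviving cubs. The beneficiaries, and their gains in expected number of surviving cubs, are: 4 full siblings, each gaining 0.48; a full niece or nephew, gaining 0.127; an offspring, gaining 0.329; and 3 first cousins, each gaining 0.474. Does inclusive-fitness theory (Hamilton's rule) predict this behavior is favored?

Yes

Hamilton's rule: the trait is favored when the sum of r·B over every recipient exceeds the actor's cost C.
r to a full sibling = 0.5 (full sibs share both parents — two paths of length 2: r = 2·(1/2)^2 = 1/2).
r to a full niece or nephew = 1/4 (full aunt/uncle↔niece/nephew: two paths of length 3 through the shared grandparent pair: r = 2·(1/2)^3 = 1/4).
r to an offspring = 0.5 (one parent–offspring link: r = (1/2)^1 = 1/2).
r to a first cousin = 0.125 (first cousins share one grandparent pair — two paths of length 4: r = 2·(1/2)^4 = 1/8).
Summing one r·B term per recipient: 4·0.5·0.48 + 1·0.25·0.127 + 1·0.5·0.329 + 3·0.125·0.474 = 1.334.
1.334 > 0.34: the indirect benefit exceeds the cost.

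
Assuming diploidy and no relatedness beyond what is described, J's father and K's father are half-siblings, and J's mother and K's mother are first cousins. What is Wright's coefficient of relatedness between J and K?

Relatedness sums over independent paths through distinct common ancestors.
J and K are related in two ways: half first cousins through their fathers (r = 1/16) and second cousins through their mothers (r = 1/32).
r = 1/16 + 1/32 = 0.09375.

0.09375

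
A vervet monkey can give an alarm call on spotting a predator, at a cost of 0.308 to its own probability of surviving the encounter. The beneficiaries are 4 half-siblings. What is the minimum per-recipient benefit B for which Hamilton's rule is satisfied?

r to a half-sibling = 1/4 (half-sibs share one parent — one path of length 2: r = (1/2)^2 = 1/4).
Hamilton's rule with n recipients of equal r: n·r·B > C, so B > C/(n·r) = 0.308/(4·0.25) = 0.308.

0.308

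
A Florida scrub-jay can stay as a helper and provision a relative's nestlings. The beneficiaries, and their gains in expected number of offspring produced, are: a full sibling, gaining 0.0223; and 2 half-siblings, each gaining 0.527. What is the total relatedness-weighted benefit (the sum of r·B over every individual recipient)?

0.27465

r to a full sibling = 1/2 (full sibs share both parents — two paths of length 2: r = 2·(1/2)^2 = 1/2).
r to a half-sibling = 1/4 (half-sibs share one parent — one path of length 2: r = (1/2)^2 = 1/4).
Summing one r·B term per recipient: 1·0.5·0.0223 + 2·0.25·0.527 = 0.27465.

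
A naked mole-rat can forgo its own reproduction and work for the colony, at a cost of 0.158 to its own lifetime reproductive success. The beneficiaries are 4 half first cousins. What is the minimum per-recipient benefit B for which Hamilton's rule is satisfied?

r to a half first cousin = 0.0625 (half first cousins share one grandparent — one path of length 4: r = (1/2)^4 = 1/16).
Hamilton's rule with n recipients of equal r: n·r·B > C, so B > C/(n·r) = 0.158/(4·0.0625) = 0.632.

0.632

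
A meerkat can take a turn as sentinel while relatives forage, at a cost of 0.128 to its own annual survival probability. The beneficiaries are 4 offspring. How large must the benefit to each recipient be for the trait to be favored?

0.064

r to an offspring = 1/2 (one parent–offspring link: r = (1/2)^1 = 1/2).
Hamilton's rule with n recipients of equal r: n·r·B > C, so B > C/(n·r) = 0.128/(4·0.5) = 0.064.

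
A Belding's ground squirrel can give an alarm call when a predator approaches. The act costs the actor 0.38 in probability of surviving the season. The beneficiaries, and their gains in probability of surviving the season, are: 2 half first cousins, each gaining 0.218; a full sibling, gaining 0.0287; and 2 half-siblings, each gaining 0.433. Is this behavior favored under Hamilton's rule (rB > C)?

No

Hamilton's rule: the trait is favored when the sum of r·B over every recipient exceeds the actor's cost C.
r to a half first cousin = 0.0625 (half first cousins share one grandparent — one path of length 4: r = (1/2)^4 = 1/16).
r to a full sibling = 1/2 (full sibs share both parents — two paths of length 2: r = 2·(1/2)^2 = 1/2).
r to a half-sibling = 1/4 (half-sibs share one parent — one path of length 2: r = (1/2)^2 = 1/4).
Summing one r·B term per recipient: 2·0.0625·0.218 + 1·0.5·0.0287 + 2·0.25·0.433 = 0.2581.
0.2581 < 0.38: the indirect benefit is less than the cost.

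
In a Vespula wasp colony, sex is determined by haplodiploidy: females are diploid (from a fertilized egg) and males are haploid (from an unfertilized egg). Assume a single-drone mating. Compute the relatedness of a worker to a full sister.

Haplodiploid full sisters inherit their father's entire haploid genome identically (contributing 1/2) and on average half of their mother's contribution (1/2 · 1/2 = 1/4); r = 1/2 + 1/4 = 3/4.

0.75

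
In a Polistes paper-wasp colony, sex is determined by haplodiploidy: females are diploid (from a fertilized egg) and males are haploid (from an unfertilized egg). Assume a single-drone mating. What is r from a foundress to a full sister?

0.75

Haplodiploid full sisters inherit their father's entire haploid genome identically (contributing 1/2) and on average half of their mother's contribution (1/2 · 1/2 = 1/4); r = 1/2 + 1/4 = 3/4.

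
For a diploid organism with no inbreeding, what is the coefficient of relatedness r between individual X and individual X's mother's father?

Each parent–offspring link contributes a factor of 1/2, and independent paths through distinct common ancestors add.
Two parent–offspring links: r = (1/2)^2 = 1/4.

0.25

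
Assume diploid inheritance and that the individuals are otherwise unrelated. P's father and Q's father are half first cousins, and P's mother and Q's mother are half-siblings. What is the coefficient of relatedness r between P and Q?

0.078125

Wright's path rule: contributions from independent ancestry routes add.
P and Q are related in two ways: half second cousins through their fathers (r = 1/64) and half first cousins through their mothers (r = 1/16).
r = 1/64 + 1/16 = 0.078125.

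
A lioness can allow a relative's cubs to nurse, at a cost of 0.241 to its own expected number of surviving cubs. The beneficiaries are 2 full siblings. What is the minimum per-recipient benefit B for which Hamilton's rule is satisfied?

0.241

r to a full sibling = 0.5 (full sibs share both parents — two paths of length 2: r = 2·(1/2)^2 = 1/2).
Hamilton's rule with n recipients of equal r: n·r·B > C, so B > C/(n·r) = 0.241/(2·0.5) = 0.241.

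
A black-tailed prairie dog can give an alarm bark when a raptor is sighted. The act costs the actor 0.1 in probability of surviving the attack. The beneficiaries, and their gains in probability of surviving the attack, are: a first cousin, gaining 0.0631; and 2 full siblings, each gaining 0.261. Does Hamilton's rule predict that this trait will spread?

Yes

Hamilton's rule: the trait is favored when the sum of r·B over every recipient exceeds the actor's cost C.
r to a first cousin = 1/8 (first cousins share one grandparent pair — two paths of length 4: r = 2·(1/2)^4 = 1/8).
r to a full sibling = 0.5 (full sibs share both parents — two paths of length 2: r = 2·(1/2)^2 = 1/2).
Summing one r·B term per recipient: 1·0.125·0.0631 + 2·0.5·0.261 = 0.2688875.
0.2688875 > 0.1: the indirect benefit exceeds the cost.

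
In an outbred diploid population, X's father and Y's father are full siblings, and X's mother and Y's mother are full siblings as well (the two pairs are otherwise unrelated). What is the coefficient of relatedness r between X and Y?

Wright's path rule: contributions from independent ancestry routes add.
X and Y are related in two ways: first cousins through their fathers (r = 1/8) and first cousins through their mothers (r = 1/8) — i.e. double first cousins.
r = 1/8 + 1/8 = 1/4 = 0.25.

0.25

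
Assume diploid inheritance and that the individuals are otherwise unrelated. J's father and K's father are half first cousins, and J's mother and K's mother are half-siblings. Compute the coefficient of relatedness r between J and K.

0.078125

Wright's path rule: contributions from independent ancestry routes add.
J and K are related in two ways: half second cousins through their fathers (r = 1/64) and half first cousins through their mothers (r = 1/16).
r = 1/64 + 1/16 = 5/64 = 0.078125.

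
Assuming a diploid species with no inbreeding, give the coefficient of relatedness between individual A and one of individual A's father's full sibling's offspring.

0.125

Each parent–offspring link contributes a factor of 1/2, and independent paths through distinct common ancestors add.
First cousins share one grandparent pair — two paths of length 4: r = 2·(1/2)^4 = 1/8.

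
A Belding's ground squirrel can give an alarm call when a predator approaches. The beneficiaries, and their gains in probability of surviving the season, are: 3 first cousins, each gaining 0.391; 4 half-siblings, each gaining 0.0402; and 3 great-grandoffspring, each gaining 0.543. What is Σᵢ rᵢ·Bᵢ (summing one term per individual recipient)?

r to a first cousin = 0.125 (first cousins share one grandparent pair — two paths of length 4: r = 2·(1/2)^4 = 1/8).
r to a half-sibling = 1/4 (half-sibs share one parent — one path of length 2: r = (1/2)^2 = 1/4).
r to a great-grandoffspring = 0.125 (three parent–offspring links: r = (1/2)^3 = 1/8).
Summing one r·B term per recipient: 3·0.125·0.391 + 4·0.25·0.0402 + 3·0.125·0.543 = 0.39045.

0.39045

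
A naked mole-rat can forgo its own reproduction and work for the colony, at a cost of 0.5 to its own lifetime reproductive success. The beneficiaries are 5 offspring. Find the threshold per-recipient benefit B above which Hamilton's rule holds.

r to an offspring = 0.5 (one parent–offspring link: r = (1/2)^1 = 1/2).
Hamilton's rule with n recipients of equal r: n·r·B > C, so B > C/(n·r) = 0.5/(5·0.5) = 0.2.

0.2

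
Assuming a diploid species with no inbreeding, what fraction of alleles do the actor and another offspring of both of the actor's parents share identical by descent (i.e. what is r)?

0.5

Each parent–offspring link contributes a factor of 1/2, and independent paths through distinct common ancestors add.
Full sibs share both parents — two paths of length 2: r = 2·(1/2)^2 = 1/2.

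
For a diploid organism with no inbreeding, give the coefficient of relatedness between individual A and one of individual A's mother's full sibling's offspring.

Each parent–offspring link contributes a factor of 1/2, and independent paths through distinct common ancestors add.
First cousins share one grandparent pair — two paths of length 4: r = 2·(1/2)^4 = 1/8.

0.125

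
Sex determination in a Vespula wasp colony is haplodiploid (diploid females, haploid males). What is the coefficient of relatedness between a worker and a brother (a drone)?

0.25

Her haploid brother carries none of their father's genes and a random half of their mother's genome; that half matches the maternal half of her own genome with probability 1/2: r = 1/2 · 1/2 = 1/4.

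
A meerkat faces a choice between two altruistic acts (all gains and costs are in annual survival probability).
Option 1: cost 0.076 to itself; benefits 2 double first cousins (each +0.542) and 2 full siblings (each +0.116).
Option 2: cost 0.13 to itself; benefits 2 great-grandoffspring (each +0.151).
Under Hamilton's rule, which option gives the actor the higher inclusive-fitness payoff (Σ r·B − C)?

Option 1

Option 1: r to a double first cousin = 0.25.
Option 1: r to a full sibling = 0.5.
Option 1: Σ r·B − C = (2·0.25·0.542 + 2·0.5·0.116) − 0.076 = 0.311.
Option 2: r to a great-grandoffspring = 0.125.
Option 2: Σ r·B − C = (2·0.125·0.151) − 0.13 = -0.09225.
Option 1 has the higher net inclusive-fitness payoff.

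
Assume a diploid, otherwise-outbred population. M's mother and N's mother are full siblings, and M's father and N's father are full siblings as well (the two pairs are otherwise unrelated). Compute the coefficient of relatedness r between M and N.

Relatedness sums over independent paths through distinct common ancestors.
M and N are related in two ways: first cousins through their mothers (r = 1/8) and first cousins through their fathers (r = 1/8) — i.e. double first cousins.
r = 1/8 + 1/8 = 1/4 = 0.25.

0.25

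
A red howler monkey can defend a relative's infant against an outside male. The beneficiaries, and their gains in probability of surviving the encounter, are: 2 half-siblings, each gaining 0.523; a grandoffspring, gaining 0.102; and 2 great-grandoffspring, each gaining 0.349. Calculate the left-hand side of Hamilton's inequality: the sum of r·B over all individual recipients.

0.37425

r to a half-sibling = 1/4 (half-sibs share one parent — one path of length 2: r = (1/2)^2 = 1/4).
r to a grandoffspring = 0.25 (two parent–offspring links: r = (1/2)^2 = 1/4).
r to a great-grandoffspring = 1/8 (three parent–offspring links: r = (1/2)^3 = 1/8).
Summing one r·B term per recipient: 2·0.25·0.523 + 1·0.25·0.102 + 2·0.125·0.349 = 0.37425.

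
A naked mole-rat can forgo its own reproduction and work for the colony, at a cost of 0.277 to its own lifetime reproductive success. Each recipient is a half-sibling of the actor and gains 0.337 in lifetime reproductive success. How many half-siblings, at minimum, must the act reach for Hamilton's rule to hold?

4

r to a half-sibling = 1/4 (half-sibs share one parent — one path of length 2: r = (1/2)^2 = 1/4).
Hamilton's rule: n·r·B > C  ⇒  n > C/(r·B) = 0.277/(0.25·0.337) = 3.288.
The smallest integer exceeding 3.288 is 4.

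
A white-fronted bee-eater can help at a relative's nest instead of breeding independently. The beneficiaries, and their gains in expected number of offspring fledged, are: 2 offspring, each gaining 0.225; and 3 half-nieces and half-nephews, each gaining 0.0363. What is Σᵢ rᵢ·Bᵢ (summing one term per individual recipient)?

r to an offspring = 1/2 (one parent–offspring link: r = (1/2)^1 = 1/2).
r to a half-niece or half-nephew = 0.125 (half-aunt/uncle↔niece/nephew: one path of length 3: r = (1/2)^3 = 1/8).
Summing one r·B term per recipient: 2·0.5·0.225 + 3·0.125·0.0363 = 0.2386125.

0.2386125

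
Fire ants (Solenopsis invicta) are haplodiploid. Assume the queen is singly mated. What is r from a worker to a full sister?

Haplodiploid full sisters inherit their father's entire haploid genome identically (contributing 1/2) and on average half of their mother's contribution (1/2 · 1/2 = 1/4); r = 1/2 + 1/4 = 3/4.

0.75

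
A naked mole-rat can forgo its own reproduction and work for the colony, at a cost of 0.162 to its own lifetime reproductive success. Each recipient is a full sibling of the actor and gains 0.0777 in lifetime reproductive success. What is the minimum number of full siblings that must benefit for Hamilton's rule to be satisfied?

r to a full sibling = 1/2 (full sibs share both parents — two paths of length 2: r = 2·(1/2)^2 = 1/2).
Hamilton's rule: n·r·B > C  ⇒  n > C/(r·B) = 0.162/(0.5·0.0777) = 4.17.
The smallest integer exceeding 4.17 is 5.

5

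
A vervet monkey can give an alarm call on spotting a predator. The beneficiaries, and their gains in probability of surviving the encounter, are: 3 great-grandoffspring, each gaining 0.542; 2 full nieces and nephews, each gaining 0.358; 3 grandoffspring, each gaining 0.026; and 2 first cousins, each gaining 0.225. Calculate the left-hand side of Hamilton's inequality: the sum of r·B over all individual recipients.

r to a great-grandoffspring = 0.125 (three parent–offspring links: r = (1/2)^3 = 1/8).
r to a full niece or nephew = 1/4 (full aunt/uncle↔niece/nephew: two paths of length 3 through the shared grandparent pair: r = 2·(1/2)^3 = 1/4).
r to a grandoffspring = 0.25 (two parent–offspring links: r = (1/2)^2 = 1/4).
r to a first cousin = 1/8 (first cousins share one grandparent pair — two paths of length 4: r = 2·(1/2)^4 = 1/8).
Summing one r·B term per recipient: 3·0.125·0.542 + 2·0.25·0.358 + 3·0.25·0.026 + 2·0.125·0.225 = 0.458.

0.458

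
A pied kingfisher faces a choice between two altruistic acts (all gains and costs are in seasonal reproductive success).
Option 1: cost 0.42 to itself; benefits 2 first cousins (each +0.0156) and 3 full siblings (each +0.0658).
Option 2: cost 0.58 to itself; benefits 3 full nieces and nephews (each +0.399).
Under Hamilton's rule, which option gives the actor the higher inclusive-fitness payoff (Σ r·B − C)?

Option 1: r to a first cousin = 0.125.
Option 1: r to a full sibling = 0.5.
Option 1: Σ r·B − C = (2·0.125·0.0156 + 3·0.5·0.0658) − 0.42 = -0.3174.
Option 2: r to a full niece or nephew = 0.25.
Option 2: Σ r·B − C = (3·0.25·0.399) − 0.58 = -0.28075.
Option 2 has the higher net inclusive-fitness payoff.

Option 2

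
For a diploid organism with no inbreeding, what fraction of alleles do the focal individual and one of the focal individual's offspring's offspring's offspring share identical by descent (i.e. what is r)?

Each parent–offspring link contributes a factor of 1/2, and independent paths through distinct common ancestors add.
Three parent–offspring links: r = (1/2)^3 = 1/8.

0.125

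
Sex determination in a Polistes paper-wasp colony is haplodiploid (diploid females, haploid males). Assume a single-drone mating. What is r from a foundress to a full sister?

0.75

Haplodiploid full sisters inherit their father's entire haploid genome identically (contributing 1/2) and on average half of their mother's contribution (1/2 · 1/2 = 1/4); r = 1/2 + 1/4 = 3/4.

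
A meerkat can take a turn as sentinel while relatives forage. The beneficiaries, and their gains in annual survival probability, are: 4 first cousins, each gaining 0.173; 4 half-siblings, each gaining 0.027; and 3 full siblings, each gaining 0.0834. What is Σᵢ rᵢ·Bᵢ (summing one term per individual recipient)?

r to a first cousin = 0.125 (first cousins share one grandparent pair — two paths of length 4: r = 2·(1/2)^4 = 1/8).
r to a half-sibling = 0.25 (half-sibs share one parent — one path of length 2: r = (1/2)^2 = 1/4).
r to a full sibling = 0.5 (full sibs share both parents — two paths of length 2: r = 2·(1/2)^2 = 1/2).
Summing one r·B term per recipient: 4·0.125·0.173 + 4·0.25·0.027 + 3·0.5·0.0834 = 0.2386.

0.2386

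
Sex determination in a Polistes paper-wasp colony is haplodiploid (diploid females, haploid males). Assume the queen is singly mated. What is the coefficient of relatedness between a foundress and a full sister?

0.75

Haplodiploid full sisters inherit their father's entire haploid genome identically (contributing 1/2) and on average half of their mother's contribution (1/2 · 1/2 = 1/4); r = 1/2 + 1/4 = 3/4.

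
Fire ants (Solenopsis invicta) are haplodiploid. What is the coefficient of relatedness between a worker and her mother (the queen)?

0.5

One meiotic link between diploid queen and diploid daughter: r = 1/2.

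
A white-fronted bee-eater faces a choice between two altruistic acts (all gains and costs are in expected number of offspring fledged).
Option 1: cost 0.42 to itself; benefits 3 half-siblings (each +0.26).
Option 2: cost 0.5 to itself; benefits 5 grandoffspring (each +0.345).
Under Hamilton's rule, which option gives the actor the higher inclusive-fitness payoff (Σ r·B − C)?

Option 1: r to a half-sibling = 0.25.
Option 1: Σ r·B − C = (3·0.25·0.26) − 0.42 = -0.225.
Option 2: r to a grandoffspring = 0.25.
Option 2: Σ r·B − C = (5·0.25·0.345) − 0.5 = -0.06875.
Option 2 has the higher net inclusive-fitness payoff.

Option 2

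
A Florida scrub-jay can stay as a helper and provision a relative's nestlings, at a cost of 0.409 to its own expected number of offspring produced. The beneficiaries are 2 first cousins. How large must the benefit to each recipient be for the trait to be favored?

r to a first cousin = 0.125 (first cousins share one grandparent pair — two paths of length 4: r = 2·(1/2)^4 = 1/8).
Hamilton's rule with n recipients of equal r: n·r·B > C, so B > C/(n·r) = 0.409/(2·0.125) = 1.636.

1.636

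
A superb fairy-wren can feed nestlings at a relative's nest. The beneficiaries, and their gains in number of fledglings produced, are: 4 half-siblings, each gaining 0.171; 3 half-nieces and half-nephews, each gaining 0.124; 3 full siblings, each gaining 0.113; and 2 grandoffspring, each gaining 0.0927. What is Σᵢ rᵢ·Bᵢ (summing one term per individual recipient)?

r to a half-sibling = 0.25 (half-sibs share one parent — one path of length 2: r = (1/2)^2 = 1/4).
r to a half-niece or half-nephew = 1/8 (half-aunt/uncle↔niece/nephew: one path of length 3: r = (1/2)^3 = 1/8).
r to a full sibling = 0.5 (full sibs share both parents — two paths of length 2: r = 2·(1/2)^2 = 1/2).
r to a grandoffspring = 0.25 (two parent–offspring links: r = (1/2)^2 = 1/4).
Summing one r·B term per recipient: 4·0.25·0.171 + 3·0.125·0.124 + 3·0.5·0.113 + 2·0.25·0.0927 = 0.43335.

0.43335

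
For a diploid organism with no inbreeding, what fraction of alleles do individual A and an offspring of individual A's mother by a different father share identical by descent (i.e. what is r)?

0.25

Each parent–offspring link contributes a factor of 1/2, and independent paths through distinct common ancestors add.
Half-sibs share one parent — one path of length 2: r = (1/2)^2 = 1/4.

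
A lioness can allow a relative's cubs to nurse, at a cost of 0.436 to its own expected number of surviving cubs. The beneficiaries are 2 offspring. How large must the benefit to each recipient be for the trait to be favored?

0.436

r to an offspring = 1/2 (one parent–offspring link: r = (1/2)^1 = 1/2).
Hamilton's rule with n recipients of equal r: n·r·B > C, so B > C/(n·r) = 0.436/(2·0.5) = 0.436.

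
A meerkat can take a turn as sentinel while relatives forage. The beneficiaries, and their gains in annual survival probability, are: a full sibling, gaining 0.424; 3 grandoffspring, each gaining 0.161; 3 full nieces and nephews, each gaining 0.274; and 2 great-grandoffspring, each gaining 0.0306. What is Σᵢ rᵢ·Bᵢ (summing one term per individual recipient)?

0.5459

r to a full sibling = 0.5 (full sibs share both parents — two paths of length 2: r = 2·(1/2)^2 = 1/2).
r to a grandoffspring = 0.25 (two parent–offspring links: r = (1/2)^2 = 1/4).
r to a full niece or nephew = 0.25 (full aunt/uncle↔niece/nephew: two paths of length 3 through the shared grandparent pair: r = 2·(1/2)^3 = 1/4).
r to a great-grandoffspring = 1/8 (three parent–offspring links: r = (1/2)^3 = 1/8).
Summing one r·B term per recipient: 1·0.5·0.424 + 3·0.25·0.161 + 3·0.25·0.274 + 2·0.125·0.0306 = 0.5459.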